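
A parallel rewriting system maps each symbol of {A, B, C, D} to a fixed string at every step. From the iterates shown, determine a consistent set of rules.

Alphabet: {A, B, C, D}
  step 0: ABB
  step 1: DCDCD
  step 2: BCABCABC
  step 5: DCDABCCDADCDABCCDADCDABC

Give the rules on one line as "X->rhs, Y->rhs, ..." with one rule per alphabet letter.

A->D, B->CD, C->A, D->BC

  step 1 ⇒ step 2: DCDCD ⇒ BC·A·BC·A·BC
    C ↦ A
    D ↦ BC
  step 0 ⇒ step 1: ABB ⇒ D·CD·CD
    A ↦ D
  step 0 ⇒ step 1: ABB ⇒ D·CD·CD
    B ↦ CD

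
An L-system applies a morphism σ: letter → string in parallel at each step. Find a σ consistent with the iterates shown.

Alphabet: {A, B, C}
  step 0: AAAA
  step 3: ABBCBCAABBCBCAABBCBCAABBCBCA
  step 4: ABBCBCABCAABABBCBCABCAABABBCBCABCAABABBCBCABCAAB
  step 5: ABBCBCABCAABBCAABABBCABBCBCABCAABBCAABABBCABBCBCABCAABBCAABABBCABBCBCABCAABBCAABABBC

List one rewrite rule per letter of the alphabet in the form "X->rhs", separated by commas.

A->AB, B->BC, C->A

  step 4 ⇒ step 5: ABBCBCABCAABABBCBCABCAABABBCBCABCAABABBCBCABCAAB ⇒ AB·BC·BC·A·BC·A·AB·BC·A·AB·AB·BC·AB·BC·BC·A·BC·A·AB·BC·A·AB·AB·BC·AB·BC·BC·A·BC·A·AB·BC·A·AB·AB·BC·AB·BC·BC·A·BC·A·AB·BC·A·AB·AB·BC
    A ↦ AB
    B ↦ BC
    C ↦ A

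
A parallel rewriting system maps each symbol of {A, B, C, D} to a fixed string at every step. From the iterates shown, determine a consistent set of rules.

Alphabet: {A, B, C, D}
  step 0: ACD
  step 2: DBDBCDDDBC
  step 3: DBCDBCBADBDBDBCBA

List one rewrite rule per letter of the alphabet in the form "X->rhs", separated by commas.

A->DD, B->C, C->BA, D->DB

  step 2 ⇒ step 3: DBDBCDDDBC ⇒ DB·C·DB·C·BA·DB·DB·DB·C·BA
    B ↦ C
    C ↦ BA
    D ↦ DB
    A ↦ DD  (constrained at step 0)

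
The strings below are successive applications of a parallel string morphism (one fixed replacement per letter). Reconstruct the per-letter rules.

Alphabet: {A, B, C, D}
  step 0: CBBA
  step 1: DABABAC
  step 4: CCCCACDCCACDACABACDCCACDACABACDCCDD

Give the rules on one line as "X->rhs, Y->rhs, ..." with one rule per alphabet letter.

A->AC, B->AB, C->D, D->CC

  step 0 ⇒ step 1: CBBA ⇒ D·AB·AB·AC
    A ↦ AC
    B ↦ AB
    C ↦ D
    D ↦ CC  (constrained at step 1)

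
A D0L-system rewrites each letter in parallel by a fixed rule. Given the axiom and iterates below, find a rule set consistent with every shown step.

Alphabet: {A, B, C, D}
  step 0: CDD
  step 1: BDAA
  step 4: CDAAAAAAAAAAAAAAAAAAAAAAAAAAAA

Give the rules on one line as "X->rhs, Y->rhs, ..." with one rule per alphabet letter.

A->AA, B->CDA, C->BD, D->A

  step 0 ⇒ step 1: CDD ⇒ BD·A·A
    C ↦ BD
    D ↦ A
    A ↦ AA  (constrained at step 1)
    B ↦ CDA  (constrained at step 1)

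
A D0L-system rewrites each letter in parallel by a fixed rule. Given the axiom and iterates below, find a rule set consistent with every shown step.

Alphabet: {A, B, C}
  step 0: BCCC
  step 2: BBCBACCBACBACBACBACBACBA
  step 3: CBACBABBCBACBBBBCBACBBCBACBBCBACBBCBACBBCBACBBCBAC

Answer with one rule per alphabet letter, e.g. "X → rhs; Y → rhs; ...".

A->C, B->CBA, C->BB

  step 2 ⇒ step 3: BBCBACCBACBACBACBACBACBA ⇒ CBA·CBA·BB·CBA·C·BB·BB·CBA·C·BB·CBA·C·BB·CBA·C·BB·CBA·C·BB·CBA·C·BB·CBA·C
    A ↦ C
    B ↦ CBA
    C ↦ BB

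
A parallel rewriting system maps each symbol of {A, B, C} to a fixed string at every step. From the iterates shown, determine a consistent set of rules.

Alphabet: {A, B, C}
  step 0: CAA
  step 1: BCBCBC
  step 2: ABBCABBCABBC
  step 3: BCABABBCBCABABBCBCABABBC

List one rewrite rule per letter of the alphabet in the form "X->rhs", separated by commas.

  step 2 ⇒ step 3: ABBCABBCABBC ⇒ BC·AB·AB·BC·BC·AB·AB·BC·BC·AB·AB·BC
    A ↦ BC
    B ↦ AB
    C ↦ BC

A->BC, B->AB, C->BC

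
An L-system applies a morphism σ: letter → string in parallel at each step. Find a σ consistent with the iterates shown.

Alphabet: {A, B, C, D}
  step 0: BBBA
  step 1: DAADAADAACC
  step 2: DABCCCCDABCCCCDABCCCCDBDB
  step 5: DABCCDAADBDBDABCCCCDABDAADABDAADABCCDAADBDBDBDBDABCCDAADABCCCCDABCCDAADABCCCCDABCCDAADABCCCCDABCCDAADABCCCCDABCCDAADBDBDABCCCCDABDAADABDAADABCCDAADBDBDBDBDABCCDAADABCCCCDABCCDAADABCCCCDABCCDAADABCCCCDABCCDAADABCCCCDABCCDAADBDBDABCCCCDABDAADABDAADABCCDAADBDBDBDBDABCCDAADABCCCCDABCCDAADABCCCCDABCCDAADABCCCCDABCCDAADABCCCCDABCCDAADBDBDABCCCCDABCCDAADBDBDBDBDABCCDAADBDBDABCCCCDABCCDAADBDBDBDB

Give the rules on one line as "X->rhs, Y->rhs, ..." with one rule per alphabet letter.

A->CC, B->DAA, C->DB, D->DAB

  step 1 ⇒ step 2: DAADAADAACC ⇒ DAB·CC·CC·DAB·CC·CC·DAB·CC·CC·DB·DB
    A ↦ CC
    C ↦ DB
    D ↦ DAB
  step 0 ⇒ step 1: BBBA ⇒ DAA·DAA·DAA·CC
    B ↦ DAA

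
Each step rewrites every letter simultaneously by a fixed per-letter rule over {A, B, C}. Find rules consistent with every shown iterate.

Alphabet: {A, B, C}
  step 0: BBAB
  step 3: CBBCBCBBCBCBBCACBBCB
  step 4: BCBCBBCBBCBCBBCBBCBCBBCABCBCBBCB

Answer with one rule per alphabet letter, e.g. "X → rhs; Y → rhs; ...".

  step 3 ⇒ step 4: CBBCBCBBCBCBBCACBBCB ⇒ B·CB·CB·B·CB·B·CB·CB·B·CB·B·CB·CB·B·CA·B·CB·CB·B·CB
    A ↦ CA
    B ↦ CB
    C ↦ B

A->CA, B->CB, C->B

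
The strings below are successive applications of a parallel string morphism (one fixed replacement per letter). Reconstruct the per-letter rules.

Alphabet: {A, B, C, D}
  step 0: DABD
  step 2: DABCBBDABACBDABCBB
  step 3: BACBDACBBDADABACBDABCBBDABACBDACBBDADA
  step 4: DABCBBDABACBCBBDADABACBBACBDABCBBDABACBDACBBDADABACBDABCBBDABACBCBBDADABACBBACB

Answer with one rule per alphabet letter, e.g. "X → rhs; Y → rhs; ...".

A->B, B->DA, C->CBB, D->BAC

  step 3 ⇒ step 4: BACBDACBBDADABACBDABCBBDABACBDACBBDADA ⇒ DA·B·CBB·DA·BAC·B·CBB·DA·DA·BAC·B·BAC·B·DA·B·CBB·DA·BAC·B·DA·CBB·DA·DA·BAC·B·DA·B·CBB·DA·BAC·B·CBB·DA·DA·BAC·B·BAC·B
    A ↦ B
    B ↦ DA
    C ↦ CBB
    D ↦ BAC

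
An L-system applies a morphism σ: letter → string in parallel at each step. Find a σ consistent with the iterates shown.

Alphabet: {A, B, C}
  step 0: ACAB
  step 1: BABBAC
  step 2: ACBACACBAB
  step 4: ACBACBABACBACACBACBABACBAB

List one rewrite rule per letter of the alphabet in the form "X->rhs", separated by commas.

A->B, B->AC, C->AB

  step 1 ⇒ step 2: BABBAC ⇒ AC·B·AC·AC·B·AB
    A ↦ B
    B ↦ AC
    C ↦ AB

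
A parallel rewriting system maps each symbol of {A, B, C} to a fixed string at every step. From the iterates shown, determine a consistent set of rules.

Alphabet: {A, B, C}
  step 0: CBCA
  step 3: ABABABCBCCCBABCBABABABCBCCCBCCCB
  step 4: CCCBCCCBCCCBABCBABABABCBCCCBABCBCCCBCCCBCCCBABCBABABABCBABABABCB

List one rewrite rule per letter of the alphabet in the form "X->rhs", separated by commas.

A->CC, B->CB, C->AB

  step 3 ⇒ step 4: ABABABCBCCCBABCBABABABCBCCCBCCCB ⇒ CC·CB·CC·CB·CC·CB·AB·CB·AB·AB·AB·CB·CC·CB·AB·CB·CC·CB·CC·CB·CC·CB·AB·CB·AB·AB·AB·CB·AB·AB·AB·CB
    A ↦ CC
    B ↦ CB
    C ↦ AB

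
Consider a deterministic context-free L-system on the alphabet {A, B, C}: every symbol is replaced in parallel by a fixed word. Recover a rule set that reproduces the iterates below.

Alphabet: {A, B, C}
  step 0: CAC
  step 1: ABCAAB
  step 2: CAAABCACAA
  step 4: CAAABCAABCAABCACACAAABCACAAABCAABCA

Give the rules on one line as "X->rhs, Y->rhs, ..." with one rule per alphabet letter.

A->CA, B->A, C->AB

  step 1 ⇒ step 2: ABCAAB ⇒ CA·A·AB·CA·CA·A
    A ↦ CA
    B ↦ A
    C ↦ AB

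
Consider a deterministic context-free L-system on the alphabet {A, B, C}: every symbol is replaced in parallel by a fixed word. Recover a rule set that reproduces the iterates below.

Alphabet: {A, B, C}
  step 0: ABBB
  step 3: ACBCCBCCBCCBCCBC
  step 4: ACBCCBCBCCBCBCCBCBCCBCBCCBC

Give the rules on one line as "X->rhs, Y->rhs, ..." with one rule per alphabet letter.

A->AC, B->C, C->BC

  step 3 ⇒ step 4: ACBCCBCCBCCBCCBC ⇒ AC·BC·C·BC·BC·C·BC·BC·C·BC·BC·C·BC·BC·C·BC
    A ↦ AC
    B ↦ C
    C ↦ BC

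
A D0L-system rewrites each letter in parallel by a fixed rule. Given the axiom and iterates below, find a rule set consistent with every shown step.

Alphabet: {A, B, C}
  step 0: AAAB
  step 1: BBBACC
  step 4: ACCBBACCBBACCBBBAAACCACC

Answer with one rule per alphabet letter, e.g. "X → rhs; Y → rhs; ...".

A->B, B->ACC, C->A

  step 0 ⇒ step 1: AAAB ⇒ B·B·B·ACC
    A ↦ B
    B ↦ ACC
    C ↦ A  (constrained at step 1)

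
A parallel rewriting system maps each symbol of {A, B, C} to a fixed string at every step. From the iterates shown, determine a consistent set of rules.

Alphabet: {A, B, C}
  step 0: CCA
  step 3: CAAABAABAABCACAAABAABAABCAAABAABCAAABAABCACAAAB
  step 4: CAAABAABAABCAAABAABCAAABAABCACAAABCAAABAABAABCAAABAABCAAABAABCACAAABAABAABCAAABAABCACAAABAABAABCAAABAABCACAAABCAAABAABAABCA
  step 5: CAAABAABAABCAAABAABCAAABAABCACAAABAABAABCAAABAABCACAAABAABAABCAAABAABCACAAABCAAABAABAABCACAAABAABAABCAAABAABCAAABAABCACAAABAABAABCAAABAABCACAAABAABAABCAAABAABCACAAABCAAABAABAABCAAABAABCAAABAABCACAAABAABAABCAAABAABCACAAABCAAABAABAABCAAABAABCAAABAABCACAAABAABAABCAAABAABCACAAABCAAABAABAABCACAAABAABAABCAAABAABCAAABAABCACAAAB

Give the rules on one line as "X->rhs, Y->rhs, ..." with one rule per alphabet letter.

  step 4 ⇒ step 5: CAAABAABAABCAAABAABCAAABAABCACAAABCAAABAABAABCAAABAABCAAABAABCACAAABAABAABCAAABAABCACAAABAABAABCAAABAABCACAAABCAAABAABAABCA ⇒ CA·AAB·AAB·AAB·CA·AAB·AAB·CA·AAB·AAB·CA·CA·AAB·AAB·AAB·CA·AAB·AAB·CA·CA·AAB·AAB·AAB·CA·AAB·AAB·CA·CA·AAB·CA·AAB·AAB·AAB·CA·CA·AAB·AAB·AAB·CA·AAB·AAB·CA·AAB·AAB·CA·CA·AAB·AAB·AAB·CA·AAB·AAB·CA·CA·AAB·AAB·AAB·CA·AAB·AAB·CA·CA·AAB·CA·AAB·AAB·AAB·CA·AAB·AAB·CA·AAB·AAB·CA·CA·AAB·AAB·AAB·CA·AAB·AAB·CA·CA·AAB·CA·AAB·AAB·AAB·CA·AAB·AAB·CA·AAB·AAB·CA·CA·AAB·AAB·AAB·CA·AAB·AAB·CA·CA·AAB·CA·AAB·AAB·AAB·CA·CA·AAB·AAB·AAB·CA·AAB·AAB·CA·AAB·AAB·CA·CA·AAB
    A ↦ AAB
    B ↦ CA
    C ↦ CA

A->AAB, B->CA, C->CA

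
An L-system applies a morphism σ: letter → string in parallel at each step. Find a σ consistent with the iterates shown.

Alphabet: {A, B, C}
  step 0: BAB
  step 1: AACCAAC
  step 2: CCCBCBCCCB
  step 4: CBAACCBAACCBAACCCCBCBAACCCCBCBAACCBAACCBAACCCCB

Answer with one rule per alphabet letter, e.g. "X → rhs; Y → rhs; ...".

  step 1 ⇒ step 2: AACCAAC ⇒ C·C·CB·CB·C·C·CB
    A ↦ C
    C ↦ CB
  step 0 ⇒ step 1: BAB ⇒ AAC·C·AAC
    B ↦ AAC

A->C, B->AAC, C->CB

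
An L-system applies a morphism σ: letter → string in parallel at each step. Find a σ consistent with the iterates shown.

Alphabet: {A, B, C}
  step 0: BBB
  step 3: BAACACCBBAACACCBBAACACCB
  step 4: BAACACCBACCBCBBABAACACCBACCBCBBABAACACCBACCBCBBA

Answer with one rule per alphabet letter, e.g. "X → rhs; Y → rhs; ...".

A->AC, B->BA, C->CB

  step 3 ⇒ step 4: BAACACCBBAACACCBBAACACCB ⇒ BA·AC·AC·CB·AC·CB·CB·BA·BA·AC·AC·CB·AC·CB·CB·BA·BA·AC·AC·CB·AC·CB·CB·BA
    A ↦ AC
    B ↦ BA
    C ↦ CB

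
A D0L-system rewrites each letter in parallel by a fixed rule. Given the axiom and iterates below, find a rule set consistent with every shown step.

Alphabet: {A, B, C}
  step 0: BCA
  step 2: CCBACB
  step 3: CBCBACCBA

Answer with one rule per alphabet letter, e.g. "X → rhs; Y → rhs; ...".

  step 2 ⇒ step 3: CCBACB ⇒ CB·CB·A·C·CB·A
    A ↦ C
    B ↦ A
    C ↦ CB

A->C, B->A, C->CB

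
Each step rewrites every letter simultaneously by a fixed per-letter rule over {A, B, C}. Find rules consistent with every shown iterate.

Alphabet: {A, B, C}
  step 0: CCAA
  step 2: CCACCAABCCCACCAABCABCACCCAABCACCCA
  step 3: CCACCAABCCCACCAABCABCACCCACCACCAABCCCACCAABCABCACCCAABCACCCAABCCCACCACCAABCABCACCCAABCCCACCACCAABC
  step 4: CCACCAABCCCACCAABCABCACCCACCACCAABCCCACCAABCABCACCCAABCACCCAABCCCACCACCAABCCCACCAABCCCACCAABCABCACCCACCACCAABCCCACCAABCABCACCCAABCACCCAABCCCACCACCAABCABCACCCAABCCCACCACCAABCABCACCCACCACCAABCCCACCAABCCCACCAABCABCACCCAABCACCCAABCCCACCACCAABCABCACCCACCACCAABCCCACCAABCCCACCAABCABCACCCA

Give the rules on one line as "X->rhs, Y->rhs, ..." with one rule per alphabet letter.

  step 3 ⇒ step 4: CCACCAABCCCACCAABCABCACCCACCACCAABCCCACCAABCABCACCCAABCACCCAABCCCACCACCAABCABCACCCAABCCCACCACCAABC ⇒ CCA·CCA·ABC·CCA·CCA·ABC·ABC·AC·CCA·CCA·CCA·ABC·CCA·CCA·ABC·ABC·AC·CCA·ABC·AC·CCA·ABC·CCA·CCA·CCA·ABC·CCA·CCA·ABC·CCA·CCA·ABC·ABC·AC·CCA·CCA·CCA·ABC·CCA·CCA·ABC·ABC·AC·CCA·ABC·AC·CCA·ABC·CCA·CCA·CCA·ABC·ABC·AC·CCA·ABC·CCA·CCA·CCA·ABC·ABC·AC·CCA·CCA·CCA·ABC·CCA·CCA·ABC·CCA·CCA·ABC·ABC·AC·CCA·ABC·AC·CCA·ABC·CCA·CCA·CCA·ABC·ABC·AC·CCA·CCA·CCA·ABC·CCA·CCA·ABC·CCA·CCA·ABC·ABC·AC·CCA
    A ↦ ABC
    B ↦ AC
    C ↦ CCA

A->ABC, B->AC, C->CCA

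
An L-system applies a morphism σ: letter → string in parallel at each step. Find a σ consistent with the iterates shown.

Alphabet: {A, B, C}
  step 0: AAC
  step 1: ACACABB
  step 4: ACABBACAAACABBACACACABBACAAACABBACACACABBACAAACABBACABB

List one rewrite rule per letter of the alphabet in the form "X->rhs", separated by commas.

  step 0 ⇒ step 1: AAC ⇒ AC·AC·ABB
    A ↦ AC
    C ↦ ABB
    B ↦ A  (constrained at step 1)

A->AC, B->A, C->ABB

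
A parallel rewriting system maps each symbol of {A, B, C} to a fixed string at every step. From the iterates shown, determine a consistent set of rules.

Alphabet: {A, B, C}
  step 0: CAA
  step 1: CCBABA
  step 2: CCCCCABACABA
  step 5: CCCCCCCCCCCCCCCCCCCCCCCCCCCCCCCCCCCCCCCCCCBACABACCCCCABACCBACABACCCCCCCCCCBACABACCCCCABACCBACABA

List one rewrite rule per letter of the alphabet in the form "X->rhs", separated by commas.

A->BA, B->CA, C->CC

  step 1 ⇒ step 2: CCBABA ⇒ CC·CC·CA·BA·CA·BA
    A ↦ BA
    B ↦ CA
    C ↦ CC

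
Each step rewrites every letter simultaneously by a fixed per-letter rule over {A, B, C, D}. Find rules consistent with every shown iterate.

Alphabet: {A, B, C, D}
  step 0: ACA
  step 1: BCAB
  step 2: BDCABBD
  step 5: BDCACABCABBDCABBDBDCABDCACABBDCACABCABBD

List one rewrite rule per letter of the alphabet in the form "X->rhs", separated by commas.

A->B, B->BD, C->CA, D->CA

  step 1 ⇒ step 2: BCAB ⇒ BD·CA·B·BD
    A ↦ B
    B ↦ BD
    C ↦ CA
    D ↦ CA  (constrained at step 2)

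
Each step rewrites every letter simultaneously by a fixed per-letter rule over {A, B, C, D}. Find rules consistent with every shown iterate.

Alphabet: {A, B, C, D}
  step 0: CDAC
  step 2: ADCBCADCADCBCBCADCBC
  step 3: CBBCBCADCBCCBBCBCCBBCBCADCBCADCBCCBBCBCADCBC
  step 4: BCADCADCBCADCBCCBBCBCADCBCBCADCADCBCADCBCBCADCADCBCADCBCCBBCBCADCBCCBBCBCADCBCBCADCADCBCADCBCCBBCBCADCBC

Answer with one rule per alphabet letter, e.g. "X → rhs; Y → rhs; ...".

A->C, B->ADC, C->BC, D->BBC

  step 3 ⇒ step 4: CBBCBCADCBCCBBCBCCBBCBCADCBCADCBCCBBCBCADCBC ⇒ BC·ADC·ADC·BC·ADC·BC·C·BBC·BC·ADC·BC·BC·ADC·ADC·BC·ADC·BC·BC·ADC·ADC·BC·ADC·BC·C·BBC·BC·ADC·BC·C·BBC·BC·ADC·BC·BC·ADC·ADC·BC·ADC·BC·C·BBC·BC·ADC·BC
    A ↦ C
    B ↦ ADC
    C ↦ BC
    D ↦ BBC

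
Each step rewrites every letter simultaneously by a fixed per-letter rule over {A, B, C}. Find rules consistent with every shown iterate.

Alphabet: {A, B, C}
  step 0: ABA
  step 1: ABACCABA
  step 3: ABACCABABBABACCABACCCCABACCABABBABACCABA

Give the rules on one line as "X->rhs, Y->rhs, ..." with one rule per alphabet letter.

  step 0 ⇒ step 1: ABA ⇒ ABA·CC·ABA
    A ↦ ABA
    B ↦ CC
    C ↦ B  (constrained at step 1)

A->ABA, B->CC, C->B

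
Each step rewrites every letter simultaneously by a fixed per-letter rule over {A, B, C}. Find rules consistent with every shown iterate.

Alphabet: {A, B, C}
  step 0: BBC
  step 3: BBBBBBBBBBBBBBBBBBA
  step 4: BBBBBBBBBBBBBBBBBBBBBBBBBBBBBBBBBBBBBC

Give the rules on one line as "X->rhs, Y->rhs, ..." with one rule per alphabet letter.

  step 3 ⇒ step 4: BBBBBBBBBBBBBBBBBBA ⇒ BB·BB·BB·BB·BB·BB·BB·BB·BB·BB·BB·BB·BB·BB·BB·BB·BB·BB·BC
    A ↦ BC
    B ↦ BB
    C ↦ A  (constrained at step 0)

A->BC, B->BB, C->A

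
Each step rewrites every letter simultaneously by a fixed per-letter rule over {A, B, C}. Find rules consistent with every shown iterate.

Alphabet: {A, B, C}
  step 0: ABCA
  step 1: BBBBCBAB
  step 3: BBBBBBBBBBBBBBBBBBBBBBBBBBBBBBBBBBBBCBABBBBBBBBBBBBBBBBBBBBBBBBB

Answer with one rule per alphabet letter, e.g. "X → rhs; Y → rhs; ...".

  step 0 ⇒ step 1: ABCA ⇒ B·BBB·CBA·B
    A ↦ B
    B ↦ BBB
    C ↦ CBA

A->B, B->BBB, C->CBA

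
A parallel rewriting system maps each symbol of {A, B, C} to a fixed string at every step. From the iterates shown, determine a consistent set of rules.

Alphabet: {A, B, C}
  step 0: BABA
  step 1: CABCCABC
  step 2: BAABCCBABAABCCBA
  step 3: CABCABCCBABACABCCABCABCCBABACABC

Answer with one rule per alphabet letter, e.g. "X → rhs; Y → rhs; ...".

  step 2 ⇒ step 3: BAABCCBABAABCCBA ⇒ C·ABC·ABC·C·BA·BA·C·ABC·C·ABC·ABC·C·BA·BA·C·ABC
    A ↦ ABC
    B ↦ C
    C ↦ BA

A->ABC, B->C, C->BA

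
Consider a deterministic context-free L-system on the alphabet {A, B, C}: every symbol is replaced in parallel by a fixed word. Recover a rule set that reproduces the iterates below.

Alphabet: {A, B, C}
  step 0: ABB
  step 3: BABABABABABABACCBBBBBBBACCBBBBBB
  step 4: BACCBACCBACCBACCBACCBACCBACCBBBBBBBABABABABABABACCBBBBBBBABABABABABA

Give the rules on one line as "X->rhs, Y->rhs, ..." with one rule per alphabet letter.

A->CC, B->BA, C->BBB

  step 3 ⇒ step 4: BABABABABABABACCBBBBBBBACCBBBBBB ⇒ BA·CC·BA·CC·BA·CC·BA·CC·BA·CC·BA·CC·BA·CC·BBB·BBB·BA·BA·BA·BA·BA·BA·BA·CC·BBB·BBB·BA·BA·BA·BA·BA·BA
    A ↦ CC
    B ↦ BA
    C ↦ BBB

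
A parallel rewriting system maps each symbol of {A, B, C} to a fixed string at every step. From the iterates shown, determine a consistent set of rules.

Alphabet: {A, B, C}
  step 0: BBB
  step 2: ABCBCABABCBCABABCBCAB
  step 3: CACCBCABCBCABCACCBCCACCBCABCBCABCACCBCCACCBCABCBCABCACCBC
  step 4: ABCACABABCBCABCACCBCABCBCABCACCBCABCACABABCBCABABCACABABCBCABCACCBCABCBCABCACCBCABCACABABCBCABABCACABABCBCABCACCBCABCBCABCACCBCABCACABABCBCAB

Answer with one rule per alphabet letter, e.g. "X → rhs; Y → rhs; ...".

  step 3 ⇒ step 4: CACCBCABCBCABCACCBCCACCBCABCBCABCACCBCCACCBCABCBCABCACCBC ⇒ AB·CAC·AB·AB·CBC·AB·CAC·CBC·AB·CBC·AB·CAC·CBC·AB·CAC·AB·AB·CBC·AB·AB·CAC·AB·AB·CBC·AB·CAC·CBC·AB·CBC·AB·CAC·CBC·AB·CAC·AB·AB·CBC·AB·AB·CAC·AB·AB·CBC·AB·CAC·CBC·AB·CBC·AB·CAC·CBC·AB·CAC·AB·AB·CBC·AB
    A ↦ CAC
    B ↦ CBC
    C ↦ AB

A->CAC, B->CBC, C->AB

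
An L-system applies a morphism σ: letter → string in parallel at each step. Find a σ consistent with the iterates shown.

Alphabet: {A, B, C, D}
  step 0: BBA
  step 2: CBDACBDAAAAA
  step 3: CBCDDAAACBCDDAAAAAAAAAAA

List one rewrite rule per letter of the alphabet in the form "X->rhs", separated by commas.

  step 2 ⇒ step 3: CBDACBDAAAAA ⇒ CB·CD·DA·AA·CB·CD·DA·AA·AA·AA·AA·AA
    A ↦ AA
    B ↦ CD
    C ↦ CB
    D ↦ DA

A->AA, B->CD, C->CB, D->DA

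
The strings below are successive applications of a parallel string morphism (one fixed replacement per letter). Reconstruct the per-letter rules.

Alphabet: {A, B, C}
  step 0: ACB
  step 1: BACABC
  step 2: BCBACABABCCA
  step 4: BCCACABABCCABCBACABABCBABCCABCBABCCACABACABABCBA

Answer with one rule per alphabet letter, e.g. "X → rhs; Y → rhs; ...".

  step 1 ⇒ step 2: BACABC ⇒ BC·BA·CA·BA·BC·CA
    A ↦ BA
    B ↦ BC
    C ↦ CA

A->BA, B->BC, C->CA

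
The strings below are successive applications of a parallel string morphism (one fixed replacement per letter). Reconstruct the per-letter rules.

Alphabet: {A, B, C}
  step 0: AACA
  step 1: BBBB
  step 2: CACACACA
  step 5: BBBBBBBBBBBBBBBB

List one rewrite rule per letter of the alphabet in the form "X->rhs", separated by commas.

A->B, B->CA, C->B

  step 1 ⇒ step 2: BBBB ⇒ CA·CA·CA·CA
    B ↦ CA
  step 0 ⇒ step 1: AACA ⇒ B·B·B·B
    A ↦ B
  step 0 ⇒ step 1: AACA ⇒ B·B·B·B
    C ↦ B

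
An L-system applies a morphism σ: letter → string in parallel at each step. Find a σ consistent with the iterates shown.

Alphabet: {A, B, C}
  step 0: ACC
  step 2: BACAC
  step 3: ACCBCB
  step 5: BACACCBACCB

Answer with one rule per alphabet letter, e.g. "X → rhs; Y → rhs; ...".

  step 2 ⇒ step 3: BACAC ⇒ AC·C·B·C·B
    A ↦ C
    B ↦ AC
    C ↦ B

A->C, B->AC, C->B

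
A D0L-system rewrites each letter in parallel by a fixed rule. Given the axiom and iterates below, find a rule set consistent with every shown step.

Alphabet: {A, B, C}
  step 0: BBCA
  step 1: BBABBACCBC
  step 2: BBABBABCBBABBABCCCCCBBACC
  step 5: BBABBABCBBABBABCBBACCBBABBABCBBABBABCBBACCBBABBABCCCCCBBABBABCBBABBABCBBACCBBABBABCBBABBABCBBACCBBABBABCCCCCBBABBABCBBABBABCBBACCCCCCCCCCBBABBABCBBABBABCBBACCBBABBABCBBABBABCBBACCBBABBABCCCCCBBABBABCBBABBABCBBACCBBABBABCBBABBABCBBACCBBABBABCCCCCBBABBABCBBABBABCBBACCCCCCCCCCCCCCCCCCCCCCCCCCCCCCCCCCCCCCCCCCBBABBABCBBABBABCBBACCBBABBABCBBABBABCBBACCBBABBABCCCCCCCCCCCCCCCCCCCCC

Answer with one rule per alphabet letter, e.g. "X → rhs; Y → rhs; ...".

A->BC, B->BBA, C->CC

  step 1 ⇒ step 2: BBABBACCBC ⇒ BBA·BBA·BC·BBA·BBA·BC·CC·CC·BBA·CC
    A ↦ BC
    B ↦ BBA
    C ↦ CC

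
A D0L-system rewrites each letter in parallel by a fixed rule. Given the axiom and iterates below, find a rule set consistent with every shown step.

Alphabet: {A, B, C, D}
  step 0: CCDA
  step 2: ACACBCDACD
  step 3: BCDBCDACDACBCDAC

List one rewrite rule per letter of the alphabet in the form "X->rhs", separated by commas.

A->BC, B->AC, C->D, D->AC

  step 2 ⇒ step 3: ACACBCDACD ⇒ BC·D·BC·D·AC·D·AC·BC·D·AC
    A ↦ BC
    B ↦ AC
    C ↦ D
    D ↦ AC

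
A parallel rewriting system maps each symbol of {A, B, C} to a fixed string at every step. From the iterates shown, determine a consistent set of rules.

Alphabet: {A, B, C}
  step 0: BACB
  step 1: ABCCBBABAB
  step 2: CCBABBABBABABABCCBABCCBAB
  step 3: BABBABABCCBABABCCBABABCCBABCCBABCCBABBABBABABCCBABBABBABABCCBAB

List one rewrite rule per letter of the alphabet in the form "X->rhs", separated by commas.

  step 2 ⇒ step 3: CCBABBABBABABABCCBABCCBAB ⇒ BAB·BAB·AB·CCB·AB·AB·CCB·AB·AB·CCB·AB·CCB·AB·CCB·AB·BAB·BAB·AB·CCB·AB·BAB·BAB·AB·CCB·AB
    A ↦ CCB
    B ↦ AB
    C ↦ BAB

A->CCB, B->AB, C->BAB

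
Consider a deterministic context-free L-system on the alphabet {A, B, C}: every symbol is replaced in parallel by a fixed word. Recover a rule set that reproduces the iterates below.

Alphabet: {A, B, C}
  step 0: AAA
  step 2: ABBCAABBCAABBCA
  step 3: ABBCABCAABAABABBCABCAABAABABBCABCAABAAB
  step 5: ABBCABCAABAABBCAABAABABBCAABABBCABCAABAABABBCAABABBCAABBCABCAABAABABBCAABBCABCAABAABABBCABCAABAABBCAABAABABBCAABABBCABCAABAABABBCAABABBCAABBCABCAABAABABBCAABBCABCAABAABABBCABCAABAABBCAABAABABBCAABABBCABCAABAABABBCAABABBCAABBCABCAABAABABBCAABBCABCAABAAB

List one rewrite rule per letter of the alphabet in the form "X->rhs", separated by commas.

  step 2 ⇒ step 3: ABBCAABBCAABBCA ⇒ AB·BCA·BCA·ABA·AB·AB·BCA·BCA·ABA·AB·AB·BCA·BCA·ABA·AB
    A ↦ AB
    B ↦ BCA
    C ↦ ABA

A->AB, B->BCA, C->ABA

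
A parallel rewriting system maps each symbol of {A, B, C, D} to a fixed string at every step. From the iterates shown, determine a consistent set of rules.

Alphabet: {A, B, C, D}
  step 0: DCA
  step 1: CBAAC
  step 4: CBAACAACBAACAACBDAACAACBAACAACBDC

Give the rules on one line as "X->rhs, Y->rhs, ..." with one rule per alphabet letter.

A->AAC, B->D, C->B, D->C

  step 0 ⇒ step 1: DCA ⇒ C·B·AAC
    A ↦ AAC
    C ↦ B
    D ↦ C
    B ↦ D  (constrained at step 1)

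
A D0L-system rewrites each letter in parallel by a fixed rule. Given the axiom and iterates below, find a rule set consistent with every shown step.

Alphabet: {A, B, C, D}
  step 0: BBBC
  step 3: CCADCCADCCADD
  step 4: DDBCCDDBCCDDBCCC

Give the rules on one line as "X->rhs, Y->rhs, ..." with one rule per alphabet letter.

  step 3 ⇒ step 4: CCADCCADCCADD ⇒ D·D·BC·C·D·D·BC·C·D·D·BC·C·C
    A ↦ BC
    C ↦ D
    D ↦ C
    B ↦ CA  (constrained at step 0)

A->BC, B->CA, C->D, D->C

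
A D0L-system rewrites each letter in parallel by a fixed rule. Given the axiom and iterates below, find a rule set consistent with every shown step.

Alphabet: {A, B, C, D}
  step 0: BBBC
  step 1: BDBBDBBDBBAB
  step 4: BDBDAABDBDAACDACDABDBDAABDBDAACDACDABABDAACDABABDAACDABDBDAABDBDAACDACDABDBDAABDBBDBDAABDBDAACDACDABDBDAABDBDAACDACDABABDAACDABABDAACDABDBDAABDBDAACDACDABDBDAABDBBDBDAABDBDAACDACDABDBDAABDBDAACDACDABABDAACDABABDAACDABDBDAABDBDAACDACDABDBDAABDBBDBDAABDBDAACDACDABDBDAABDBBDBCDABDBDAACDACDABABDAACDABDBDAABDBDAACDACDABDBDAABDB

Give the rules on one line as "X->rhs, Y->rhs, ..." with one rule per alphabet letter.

  step 0 ⇒ step 1: BBBC ⇒ BDB·BDB·BDB·BAB
    B ↦ BDB
    C ↦ BAB
    A ↦ CDA  (constrained at step 1)
    D ↦ DAA  (constrained at step 1)

A->CDA, B->BDB, C->BAB, D->DAA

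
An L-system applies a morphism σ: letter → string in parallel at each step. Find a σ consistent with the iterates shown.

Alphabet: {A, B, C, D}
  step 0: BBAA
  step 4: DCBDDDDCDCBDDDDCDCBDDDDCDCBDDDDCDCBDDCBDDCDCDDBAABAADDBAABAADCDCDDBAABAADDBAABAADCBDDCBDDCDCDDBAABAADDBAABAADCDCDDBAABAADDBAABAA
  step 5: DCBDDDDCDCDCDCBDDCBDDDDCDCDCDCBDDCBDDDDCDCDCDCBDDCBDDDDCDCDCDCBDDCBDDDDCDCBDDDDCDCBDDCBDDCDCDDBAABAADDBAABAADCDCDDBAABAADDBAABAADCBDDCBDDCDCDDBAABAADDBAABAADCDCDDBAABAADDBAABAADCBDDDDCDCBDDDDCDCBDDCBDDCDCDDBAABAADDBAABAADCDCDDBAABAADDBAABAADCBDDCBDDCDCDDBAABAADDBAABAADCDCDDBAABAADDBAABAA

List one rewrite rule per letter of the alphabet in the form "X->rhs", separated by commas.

A->BAA, B->DD, C->BD, D->DC

  step 4 ⇒ step 5: DCBDDDDCDCBDDDDCDCBDDDDCDCBDDDDCDCBDDCBDDCDCDDBAABAADDBAABAADCDCDDBAABAADDBAABAADCBDDCBDDCDCDDBAABAADDBAABAADCDCDDBAABAADDBAABAA ⇒ DC·BD·DD·DC·DC·DC·DC·BD·DC·BD·DD·DC·DC·DC·DC·BD·DC·BD·DD·DC·DC·DC·DC·BD·DC·BD·DD·DC·DC·DC·DC·BD·DC·BD·DD·DC·DC·BD·DD·DC·DC·BD·DC·BD·DC·DC·DD·BAA·BAA·DD·BAA·BAA·DC·DC·DD·BAA·BAA·DD·BAA·BAA·DC·BD·DC·BD·DC·DC·DD·BAA·BAA·DD·BAA·BAA·DC·DC·DD·BAA·BAA·DD·BAA·BAA·DC·BD·DD·DC·DC·BD·DD·DC·DC·BD·DC·BD·DC·DC·DD·BAA·BAA·DD·BAA·BAA·DC·DC·DD·BAA·BAA·DD·BAA·BAA·DC·BD·DC·BD·DC·DC·DD·BAA·BAA·DD·BAA·BAA·DC·DC·DD·BAA·BAA·DD·BAA·BAA
    A ↦ BAA
    B ↦ DD
    C ↦ BD
    D ↦ DC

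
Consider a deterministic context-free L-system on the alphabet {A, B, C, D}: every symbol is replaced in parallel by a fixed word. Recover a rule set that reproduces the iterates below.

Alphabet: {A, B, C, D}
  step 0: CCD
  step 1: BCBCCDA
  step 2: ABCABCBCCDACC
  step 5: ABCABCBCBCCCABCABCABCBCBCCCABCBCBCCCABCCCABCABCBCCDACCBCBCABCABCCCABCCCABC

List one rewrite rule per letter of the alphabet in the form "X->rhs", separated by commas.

A->CC, B->A, C->BC, D->CDA

  step 1 ⇒ step 2: BCBCCDA ⇒ A·BC·A·BC·BC·CDA·CC
    A ↦ CC
    B ↦ A
    C ↦ BC
    D ↦ CDA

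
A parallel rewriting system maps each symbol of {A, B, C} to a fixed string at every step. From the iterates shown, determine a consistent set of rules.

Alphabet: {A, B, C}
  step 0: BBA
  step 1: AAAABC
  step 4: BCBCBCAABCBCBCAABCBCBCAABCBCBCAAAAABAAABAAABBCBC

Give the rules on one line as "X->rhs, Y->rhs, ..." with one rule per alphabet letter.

  step 0 ⇒ step 1: BBA ⇒ AA·AA·BC
    A ↦ BC
    B ↦ AA
    C ↦ AB  (constrained at step 1)

A->BC, B->AA, C->AB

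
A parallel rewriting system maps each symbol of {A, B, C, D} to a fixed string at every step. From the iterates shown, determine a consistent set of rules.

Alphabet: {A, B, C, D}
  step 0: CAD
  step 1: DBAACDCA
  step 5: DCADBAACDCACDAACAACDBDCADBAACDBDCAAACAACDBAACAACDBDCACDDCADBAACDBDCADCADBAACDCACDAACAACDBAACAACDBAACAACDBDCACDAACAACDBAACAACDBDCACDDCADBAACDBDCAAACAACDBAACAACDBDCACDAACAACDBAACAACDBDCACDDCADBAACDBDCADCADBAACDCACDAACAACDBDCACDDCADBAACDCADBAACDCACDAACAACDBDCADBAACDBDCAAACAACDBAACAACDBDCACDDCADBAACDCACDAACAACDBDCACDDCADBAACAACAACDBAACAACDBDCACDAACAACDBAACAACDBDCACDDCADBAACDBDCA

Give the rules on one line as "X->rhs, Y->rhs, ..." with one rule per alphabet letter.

  step 0 ⇒ step 1: CAD ⇒ DB·AAC·DCA
    A ↦ AAC
    C ↦ DB
    D ↦ DCA
    B ↦ CD  (constrained at step 1)

A->AAC, B->CD, C->DB, D->DCA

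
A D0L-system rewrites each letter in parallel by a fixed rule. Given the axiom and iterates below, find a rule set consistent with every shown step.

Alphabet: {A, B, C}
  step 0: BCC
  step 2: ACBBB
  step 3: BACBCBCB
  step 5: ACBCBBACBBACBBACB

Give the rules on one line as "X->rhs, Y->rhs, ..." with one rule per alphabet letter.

A->B, B->CB, C->A

  step 2 ⇒ step 3: ACBBB ⇒ B·A·CB·CB·CB
    A ↦ B
    B ↦ CB
    C ↦ A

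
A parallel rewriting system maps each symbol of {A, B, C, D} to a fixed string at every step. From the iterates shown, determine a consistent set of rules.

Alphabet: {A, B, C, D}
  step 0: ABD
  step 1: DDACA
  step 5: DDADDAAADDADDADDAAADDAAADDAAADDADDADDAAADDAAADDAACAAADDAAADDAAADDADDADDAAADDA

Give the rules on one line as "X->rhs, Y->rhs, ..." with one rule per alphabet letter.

  step 0 ⇒ step 1: ABD ⇒ DDA·C·A
    A ↦ DDA
    B ↦ C
    D ↦ A
    C ↦ DBD  (constrained at step 1)

A->DDA, B->C, C->DBD, D->A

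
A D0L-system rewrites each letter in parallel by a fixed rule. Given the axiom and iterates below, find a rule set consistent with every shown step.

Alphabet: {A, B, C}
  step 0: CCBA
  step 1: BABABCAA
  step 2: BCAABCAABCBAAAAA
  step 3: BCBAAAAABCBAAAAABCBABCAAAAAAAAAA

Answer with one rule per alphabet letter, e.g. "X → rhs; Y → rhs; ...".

A->AA, B->BC, C->BA

  step 2 ⇒ step 3: BCAABCAABCBAAAAA ⇒ BC·BA·AA·AA·BC·BA·AA·AA·BC·BA·BC·AA·AA·AA·AA·AA
    A ↦ AA
    B ↦ BC
    C ↦ BA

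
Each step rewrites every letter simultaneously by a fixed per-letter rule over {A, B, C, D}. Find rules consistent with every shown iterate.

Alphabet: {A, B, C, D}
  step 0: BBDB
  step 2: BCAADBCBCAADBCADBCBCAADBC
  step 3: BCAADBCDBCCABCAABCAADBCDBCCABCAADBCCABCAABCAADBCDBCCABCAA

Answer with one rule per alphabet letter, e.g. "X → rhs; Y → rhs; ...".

  step 2 ⇒ step 3: BCAADBCBCAADBCADBCBCAADBC ⇒ BCA·A·DBC·DBC·CA·BCA·A·BCA·A·DBC·DBC·CA·BCA·A·DBC·CA·BCA·A·BCA·A·DBC·DBC·CA·BCA·A
    A ↦ DBC
    B ↦ BCA
    C ↦ A
    D ↦ CA

A->DBC, B->BCA, C->A, D->CA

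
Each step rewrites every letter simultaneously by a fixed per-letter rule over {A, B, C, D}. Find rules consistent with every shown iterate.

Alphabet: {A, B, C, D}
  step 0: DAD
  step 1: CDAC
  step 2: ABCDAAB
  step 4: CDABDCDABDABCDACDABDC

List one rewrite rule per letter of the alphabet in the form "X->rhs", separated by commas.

  step 1 ⇒ step 2: CDAC ⇒ AB·C·DA·AB
    A ↦ DA
    C ↦ AB
    D ↦ C
    B ↦ BD  (constrained at step 2)

A->DA, B->BD, C->AB, D->C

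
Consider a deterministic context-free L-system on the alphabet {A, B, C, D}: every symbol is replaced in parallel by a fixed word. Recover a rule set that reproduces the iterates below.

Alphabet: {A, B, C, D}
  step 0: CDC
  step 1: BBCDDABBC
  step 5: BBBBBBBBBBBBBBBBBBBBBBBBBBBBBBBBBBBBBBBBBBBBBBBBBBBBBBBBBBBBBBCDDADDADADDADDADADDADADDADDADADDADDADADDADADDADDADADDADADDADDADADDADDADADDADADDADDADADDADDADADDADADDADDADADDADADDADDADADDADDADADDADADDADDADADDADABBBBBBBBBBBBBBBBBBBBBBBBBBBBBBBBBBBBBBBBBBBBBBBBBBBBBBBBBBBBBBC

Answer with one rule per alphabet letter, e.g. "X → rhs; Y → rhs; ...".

  step 0 ⇒ step 1: CDC ⇒ BBC·DDA·BBC
    C ↦ BBC
    D ↦ DDA
    A ↦ DA  (constrained at step 1)
    B ↦ BB  (constrained at step 1)

A->DA, B->BB, C->BBC, D->DDA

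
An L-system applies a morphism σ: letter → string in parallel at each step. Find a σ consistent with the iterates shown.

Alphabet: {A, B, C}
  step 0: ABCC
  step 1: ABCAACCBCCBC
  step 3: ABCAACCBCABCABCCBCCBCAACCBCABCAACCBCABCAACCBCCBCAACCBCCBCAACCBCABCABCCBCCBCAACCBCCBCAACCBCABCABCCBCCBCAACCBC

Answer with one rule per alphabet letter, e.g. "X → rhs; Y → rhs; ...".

  step 0 ⇒ step 1: ABCC ⇒ ABC·AAC·CBC·CBC
    A ↦ ABC
    B ↦ AAC
    C ↦ CBC

A->ABC, B->AAC, C->CBC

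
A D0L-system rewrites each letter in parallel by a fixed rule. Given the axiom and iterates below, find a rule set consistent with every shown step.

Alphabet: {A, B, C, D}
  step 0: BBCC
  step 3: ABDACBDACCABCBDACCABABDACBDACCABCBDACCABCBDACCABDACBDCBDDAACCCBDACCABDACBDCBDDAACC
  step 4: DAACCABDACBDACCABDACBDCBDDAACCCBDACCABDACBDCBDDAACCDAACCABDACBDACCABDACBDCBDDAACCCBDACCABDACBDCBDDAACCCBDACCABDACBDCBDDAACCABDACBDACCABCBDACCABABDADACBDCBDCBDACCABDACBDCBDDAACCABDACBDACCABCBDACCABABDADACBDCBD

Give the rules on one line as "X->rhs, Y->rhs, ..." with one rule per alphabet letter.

  step 3 ⇒ step 4: ABDACBDACCABCBDACCABABDACBDACCABCBDACCABCBDACCABDACBDCBDDAACCCBDACCABDACBDCBDDAACC ⇒ DA·ACC·AB·DA·CBD·ACC·AB·DA·CBD·CBD·DA·ACC·CBD·ACC·AB·DA·CBD·CBD·DA·ACC·DA·ACC·AB·DA·CBD·ACC·AB·DA·CBD·CBD·DA·ACC·CBD·ACC·AB·DA·CBD·CBD·DA·ACC·CBD·ACC·AB·DA·CBD·CBD·DA·ACC·AB·DA·CBD·ACC·AB·CBD·ACC·AB·AB·DA·DA·CBD·CBD·CBD·ACC·AB·DA·CBD·CBD·DA·ACC·AB·DA·CBD·ACC·AB·CBD·ACC·AB·AB·DA·DA·CBD·CBD
    A ↦ DA
    B ↦ ACC
    C ↦ CBD
    D ↦ AB

A->DA, B->ACC, C->CBD, D->AB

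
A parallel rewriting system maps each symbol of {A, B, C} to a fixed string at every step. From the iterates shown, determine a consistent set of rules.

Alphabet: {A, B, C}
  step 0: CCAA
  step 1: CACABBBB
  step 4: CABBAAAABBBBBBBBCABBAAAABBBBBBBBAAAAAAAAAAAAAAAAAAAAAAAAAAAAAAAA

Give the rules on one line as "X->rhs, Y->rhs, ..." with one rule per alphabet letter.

A->BB, B->AA, C->CA

  step 0 ⇒ step 1: CCAA ⇒ CA·CA·BB·BB
    A ↦ BB
    C ↦ CA
    B ↦ AA  (constrained at step 1)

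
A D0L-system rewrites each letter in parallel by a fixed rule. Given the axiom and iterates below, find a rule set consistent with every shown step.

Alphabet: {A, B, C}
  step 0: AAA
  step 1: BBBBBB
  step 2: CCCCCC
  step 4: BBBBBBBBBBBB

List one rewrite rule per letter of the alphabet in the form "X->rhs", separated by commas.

  step 1 ⇒ step 2: BBBBBB ⇒ C·C·C·C·C·C
    B ↦ C
  step 0 ⇒ step 1: AAA ⇒ BB·BB·BB
    A ↦ BB
    C ↦ A  (constrained at step 2)

A->BB, B->C, C->A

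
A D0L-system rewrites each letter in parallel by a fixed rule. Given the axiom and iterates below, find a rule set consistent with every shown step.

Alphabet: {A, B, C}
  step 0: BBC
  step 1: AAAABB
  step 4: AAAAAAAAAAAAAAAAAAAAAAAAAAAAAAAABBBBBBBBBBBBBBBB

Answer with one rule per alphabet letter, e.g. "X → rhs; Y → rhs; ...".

A->CC, B->AA, C->BB

  step 0 ⇒ step 1: BBC ⇒ AA·AA·BB
    B ↦ AA
    C ↦ BB
    A ↦ CC  (constrained at step 1)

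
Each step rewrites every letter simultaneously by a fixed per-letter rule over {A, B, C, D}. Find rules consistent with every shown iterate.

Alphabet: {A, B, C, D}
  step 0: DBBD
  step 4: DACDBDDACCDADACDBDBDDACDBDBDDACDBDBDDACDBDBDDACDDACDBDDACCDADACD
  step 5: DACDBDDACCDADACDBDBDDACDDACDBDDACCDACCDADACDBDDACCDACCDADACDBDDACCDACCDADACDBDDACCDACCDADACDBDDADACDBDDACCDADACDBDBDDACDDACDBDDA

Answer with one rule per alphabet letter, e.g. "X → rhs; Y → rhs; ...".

  step 4 ⇒ step 5: DACDBDDACCDADACDBDBDDACDBDBDDACDBDBDDACDBDBDDACDDACDBDDACCDADACD ⇒ DA·CD·BD·DA·CC·DA·DA·CD·BD·BD·DA·CD·DA·CD·BD·DA·CC·DA·CC·DA·DA·CD·BD·DA·CC·DA·CC·DA·DA·CD·BD·DA·CC·DA·CC·DA·DA·CD·BD·DA·CC·DA·CC·DA·DA·CD·BD·DA·DA·CD·BD·DA·CC·DA·DA·CD·BD·BD·DA·CD·DA·CD·BD·DA
    A ↦ CD
    B ↦ CC
    C ↦ BD
    D ↦ DA

A->CD, B->CC, C->BD, D->DA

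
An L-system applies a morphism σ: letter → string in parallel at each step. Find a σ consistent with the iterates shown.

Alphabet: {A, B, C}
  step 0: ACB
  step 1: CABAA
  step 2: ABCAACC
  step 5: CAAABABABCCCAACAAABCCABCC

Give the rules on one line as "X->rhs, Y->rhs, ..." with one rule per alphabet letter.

  step 1 ⇒ step 2: CABAA ⇒ AB·C·AA·C·C
    A ↦ C
    B ↦ AA
    C ↦ AB

A->C, B->AA, C->AB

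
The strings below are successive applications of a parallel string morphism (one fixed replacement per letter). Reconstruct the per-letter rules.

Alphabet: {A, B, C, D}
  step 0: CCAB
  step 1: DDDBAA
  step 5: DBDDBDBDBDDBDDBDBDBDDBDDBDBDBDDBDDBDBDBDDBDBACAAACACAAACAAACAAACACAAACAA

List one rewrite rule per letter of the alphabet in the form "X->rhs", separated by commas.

A->DB, B->AA, C->D, D->AC

  step 0 ⇒ step 1: CCAB ⇒ D·D·DB·AA
    A ↦ DB
    B ↦ AA
    C ↦ D
    D ↦ AC  (constrained at step 1)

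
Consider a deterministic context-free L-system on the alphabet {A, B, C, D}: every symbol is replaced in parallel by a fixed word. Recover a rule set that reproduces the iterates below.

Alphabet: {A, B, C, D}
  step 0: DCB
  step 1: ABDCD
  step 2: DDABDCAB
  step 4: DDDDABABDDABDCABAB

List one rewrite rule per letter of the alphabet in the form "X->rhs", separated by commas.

  step 1 ⇒ step 2: ABDCD ⇒ D·D·AB·DC·AB
    A ↦ D
    B ↦ D
    C ↦ DC
    D ↦ AB

A->D, B->D, C->DC, D->AB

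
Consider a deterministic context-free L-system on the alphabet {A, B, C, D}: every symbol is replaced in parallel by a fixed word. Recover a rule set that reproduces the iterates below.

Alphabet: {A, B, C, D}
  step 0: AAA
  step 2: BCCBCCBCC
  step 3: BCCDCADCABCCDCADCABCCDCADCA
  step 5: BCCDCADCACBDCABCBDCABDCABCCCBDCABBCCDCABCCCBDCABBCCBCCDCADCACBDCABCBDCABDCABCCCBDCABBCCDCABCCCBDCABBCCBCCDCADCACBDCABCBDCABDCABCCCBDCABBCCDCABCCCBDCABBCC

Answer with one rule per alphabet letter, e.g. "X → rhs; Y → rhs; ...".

A->B, B->BCC, C->DCA, D->CB

  step 2 ⇒ step 3: BCCBCCBCC ⇒ BCC·DCA·DCA·BCC·DCA·DCA·BCC·DCA·DCA
    B ↦ BCC
    C ↦ DCA
    A ↦ B  (constrained at step 0)
    D ↦ CB  (constrained at step 3)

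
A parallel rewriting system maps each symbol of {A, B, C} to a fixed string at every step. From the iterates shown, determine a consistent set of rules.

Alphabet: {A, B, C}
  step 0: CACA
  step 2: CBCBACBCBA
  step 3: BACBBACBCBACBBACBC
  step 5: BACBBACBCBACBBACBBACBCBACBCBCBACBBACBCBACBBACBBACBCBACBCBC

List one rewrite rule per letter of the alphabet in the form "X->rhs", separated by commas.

A->C, B->CB, C->BA

  step 2 ⇒ step 3: CBCBACBCBA ⇒ BA·CB·BA·CB·C·BA·CB·BA·CB·C
    A ↦ C
    B ↦ CB
    C ↦ BA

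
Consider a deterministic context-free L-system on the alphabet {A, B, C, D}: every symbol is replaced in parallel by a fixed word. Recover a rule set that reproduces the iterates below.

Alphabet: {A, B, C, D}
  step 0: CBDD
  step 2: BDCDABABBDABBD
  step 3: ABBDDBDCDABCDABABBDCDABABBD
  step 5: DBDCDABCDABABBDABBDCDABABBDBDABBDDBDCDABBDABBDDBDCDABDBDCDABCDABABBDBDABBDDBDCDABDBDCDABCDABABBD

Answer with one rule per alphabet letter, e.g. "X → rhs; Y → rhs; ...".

  step 2 ⇒ step 3: BDCDABABBDABBD ⇒ AB·BD·D·BD·CD·AB·CD·AB·AB·BD·CD·AB·AB·BD
    A ↦ CD
    B ↦ AB
    C ↦ D
    D ↦ BD

A->CD, B->AB, C->D, D->BD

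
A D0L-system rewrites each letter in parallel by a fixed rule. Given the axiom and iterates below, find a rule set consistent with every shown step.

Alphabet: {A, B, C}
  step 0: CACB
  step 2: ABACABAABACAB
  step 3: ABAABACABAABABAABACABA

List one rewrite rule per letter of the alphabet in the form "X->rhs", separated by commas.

A->AB, B->A, C->AC

  step 2 ⇒ step 3: ABACABAABACAB ⇒ AB·A·AB·AC·AB·A·AB·AB·A·AB·AC·AB·A
    A ↦ AB
    B ↦ A
    C ↦ AC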